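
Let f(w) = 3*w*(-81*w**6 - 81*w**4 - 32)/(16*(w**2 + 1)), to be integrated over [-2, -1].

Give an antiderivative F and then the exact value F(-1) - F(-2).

A first test for any F(w): its w-derivative must equal f(w) identically.
F(w) = 3*(-27*w**6 - 32*log(w**2 + 1))/32 is an antiderivative of f.
Check: d/dw[3*(-27*w**6 - 32*log(w**2 + 1))/32] = (-243*w**7 - 243*w**5 - 96*w)/(16*w**2 + 16), which equals f(w).
F(-1) = -81/32 - 3*log(2); F(-2) = -162 - 3*log(5).
Integral = F(-1) - F(-2) = -3*log(2) + 3*log(5) + 5103/32.

Antiderivative: F(w) = 3*(-27*w**6 - 32*log(w**2 + 1))/32; value = -3*log(2) + 3*log(5) + 5103/32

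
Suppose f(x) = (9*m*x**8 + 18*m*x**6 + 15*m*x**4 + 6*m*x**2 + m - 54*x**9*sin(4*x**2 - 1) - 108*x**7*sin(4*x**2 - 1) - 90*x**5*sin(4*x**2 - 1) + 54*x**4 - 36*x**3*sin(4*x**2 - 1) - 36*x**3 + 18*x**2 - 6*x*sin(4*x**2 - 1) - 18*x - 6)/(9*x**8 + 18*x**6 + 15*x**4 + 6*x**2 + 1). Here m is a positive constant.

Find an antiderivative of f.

Since d/dx undoes antidifferentiation here, F'(x) = f(x) is required of F(x).
Check: d/dx[m*x + (1 - 2*x)/(x**4 + x**2 + 1/3) + 3*cos(4*x**2 - 1)/4] = (9*m*x**8 + 18*m*x**6 + 15*m*x**4 + 6*m*x**2 + m - 54*x**9*sin(4*x**2 - 1) - 108*x**7*sin(4*x**2 - 1) - 90*x**5*sin(4*x**2 - 1) + 54*x**4 - 36*x**3*sin(4*x**2 - 1) - 36*x**3 + 18*x**2 - 6*x*sin(4*x**2 - 1) - 18*x - 6)/(9*x**8 + 18*x**6 + 15*x**4 + 6*x**2 + 1) = f(x).

An antiderivative is F(x) = m*x + (1 - 2*x)/(x**4 + x**2 + 1/3) + 3*cos(4*x**2 - 1)/4.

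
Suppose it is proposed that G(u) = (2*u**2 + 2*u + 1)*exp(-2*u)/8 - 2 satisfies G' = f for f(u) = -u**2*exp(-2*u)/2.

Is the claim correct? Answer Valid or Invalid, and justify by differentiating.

d/du[G] = -u**2*exp(-2*u)/2
This equals f(u) exactly, so the claim holds.

Valid: G'(u) = f(u).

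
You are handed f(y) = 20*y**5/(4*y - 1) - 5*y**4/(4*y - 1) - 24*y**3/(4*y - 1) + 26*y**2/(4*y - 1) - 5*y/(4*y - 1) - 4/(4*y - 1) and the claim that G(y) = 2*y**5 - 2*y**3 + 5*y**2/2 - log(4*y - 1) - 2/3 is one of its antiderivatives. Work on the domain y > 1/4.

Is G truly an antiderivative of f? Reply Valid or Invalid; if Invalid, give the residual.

d/dy[G] = (40*y**5 - 10*y**4 - 24*y**3 + 26*y**2 - 5*y - 4)/(4*y - 1)
d/dy[G] - f(y) = 5*y**4 != 0.

Invalid: d/dy[G] - f = 5*y**4, which is not 0.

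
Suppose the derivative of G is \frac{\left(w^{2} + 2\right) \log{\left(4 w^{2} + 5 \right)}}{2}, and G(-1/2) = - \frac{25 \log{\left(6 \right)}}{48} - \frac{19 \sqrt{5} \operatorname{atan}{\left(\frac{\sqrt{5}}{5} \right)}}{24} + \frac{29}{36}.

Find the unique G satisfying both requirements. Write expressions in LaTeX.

Recover the given G'(w) by differentiating a candidate G(w); any mismatch rules it out.
A general antiderivative is - \frac{w^{3}}{9} - \frac{19 w}{12} + \left(\frac{w^{3}}{6} + w\right) \log{\left(4 w^{2} + 5 \right)} + \frac{19 \sqrt{5} \operatorname{atan}{\left(\frac{2 \sqrt{5} w}{5} \right)}}{24} + C.
The condition gives C = - \frac{25 \log{\left(6 \right)}}{48} - \frac{19 \sqrt{5} \operatorname{atan}{\left(\frac{\sqrt{5}}{5} \right)}}{24} + \frac{29}{36} - (- \frac{25 \log{\left(6 \right)}}{48} - \frac{19 \sqrt{5} \operatorname{atan}{\left(\frac{\sqrt{5}}{5} \right)}}{24} + \frac{29}{36}) = 0.
So G(w) = - \frac{w^{3}}{9} - \frac{19 w}{12} + \left(\frac{w^{3}}{6} + w\right) \log{\left(4 w^{2} + 5 \right)} + \frac{19 \sqrt{5} \operatorname{atan}{\left(\frac{2 \sqrt{5} w}{5} \right)}}{24}.
Check: d/dw[- \frac{w^{3}}{9} - \frac{19 w}{12} + \left(\frac{w^{3}}{6} + w\right) \log{\left(4 w^{2} + 5 \right)} + \frac{19 \sqrt{5} \operatorname{atan}{\left(\frac{2 \sqrt{5} w}{5} \right)}}{24}] = \frac{w^{2} \log{\left(4 w^{2} + 5 \right)}}{2} + \log{\left(4 w^{2} + 5 \right)}, which equals G'(w).

G(w) = - \frac{w^{3}}{9} - \frac{19 w}{12} + \left(\frac{w^{3}}{6} + w\right) \log{\left(4 w^{2} + 5 \right)} + \frac{19 \sqrt{5} \operatorname{atan}{\left(\frac{2 \sqrt{5} w}{5} \right)}}{24}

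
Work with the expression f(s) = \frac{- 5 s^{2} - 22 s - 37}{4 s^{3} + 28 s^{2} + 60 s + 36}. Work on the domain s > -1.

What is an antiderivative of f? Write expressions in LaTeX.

A first test for any F(s): its s-derivative must equal f(s) identically.
Check: d/ds[\frac{- 5 \left(s + 3\right) \log{\left(4 s + 4 \right)} - 8}{4 \left(s + 3\right)}] = \frac{- 5 s^{2} - 22 s - 37}{4 s^{3} + 28 s^{2} + 60 s + 36} = f(s).

An antiderivative is F(s) = \frac{- 5 \left(s + 3\right) \log{\left(4 s + 4 \right)} - 8}{4 \left(s + 3\right)}.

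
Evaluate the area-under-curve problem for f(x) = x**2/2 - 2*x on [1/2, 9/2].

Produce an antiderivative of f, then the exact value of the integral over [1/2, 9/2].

Integrate term by term and add the pieces.
F(x) = x**2*(x - 6)/6 is an antiderivative of f.
Check: d/dx[x**2*(x - 6)/6] = x**2/2 - 2*x = f(x).
F(9/2) = -81/16; F(1/2) = -11/48.
Integral = F(9/2) - F(1/2) = -29/6.

Antiderivative: F(x) = x**2*(x - 6)/6; value = -29/6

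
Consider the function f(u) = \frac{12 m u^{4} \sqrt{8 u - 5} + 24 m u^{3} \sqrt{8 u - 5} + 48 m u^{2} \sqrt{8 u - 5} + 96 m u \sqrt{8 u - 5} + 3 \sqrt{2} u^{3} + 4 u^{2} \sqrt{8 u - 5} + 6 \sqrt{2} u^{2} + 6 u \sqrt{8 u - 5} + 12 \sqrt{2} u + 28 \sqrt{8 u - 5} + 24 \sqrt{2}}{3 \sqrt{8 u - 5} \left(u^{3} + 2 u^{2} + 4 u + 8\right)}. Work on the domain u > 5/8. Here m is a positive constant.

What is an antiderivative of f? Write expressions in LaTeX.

An antiderivative is F(u) = \frac{24 m u^{2} + 3 \sqrt{2} \sqrt{8 u - 5} + 16 \log{\left(\frac{u}{2} + 1 \right)} + 12 \operatorname{atan}{\left(\frac{u}{2} \right)}}{12}.

Any candidate F(u) must reproduce f(u) exactly when differentiated.
Check: d/du[\frac{24 m u^{2} + 3 \sqrt{2} \sqrt{8 u - 5} + 16 \log{\left(\frac{u}{2} + 1 \right)} + 12 \operatorname{atan}{\left(\frac{u}{2} \right)}}{12}] = \frac{12 m u^{4} \sqrt{8 u - 5} + 24 m u^{3} \sqrt{8 u - 5} + 48 m u^{2} \sqrt{8 u - 5} + 96 m u \sqrt{8 u - 5} + 3 \sqrt{2} u^{3} + 4 u^{2} \sqrt{8 u - 5} + 6 \sqrt{2} u^{2} + 6 u \sqrt{8 u - 5} + 12 \sqrt{2} u + 28 \sqrt{8 u - 5} + 24 \sqrt{2}}{3 u^{3} \sqrt{8 u - 5} + 6 u^{2} \sqrt{8 u - 5} + 12 u \sqrt{8 u - 5} + 24 \sqrt{8 u - 5}}, which equals f(u).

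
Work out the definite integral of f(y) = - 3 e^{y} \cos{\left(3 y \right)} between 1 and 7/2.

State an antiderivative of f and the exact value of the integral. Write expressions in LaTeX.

Antiderivative: F(y) = - \frac{9 e^{y} \sin{\left(3 y \right)}}{10} - \frac{3 e^{y} \cos{\left(3 y \right)}}{10}; value = \frac{3 e \cos{\left(3 \right)}}{10} + \frac{9 e \sin{\left(3 \right)}}{10} - \frac{3 e^{\frac{7}{2}} \cos{\left(\frac{21}{2} \right)}}{10} - \frac{9 e^{\frac{7}{2}} \sin{\left(\frac{21}{2} \right)}}{10}

A first test for any F(y): its y-derivative must equal f(y) identically.
F(y) = - \frac{9 e^{y} \sin{\left(3 y \right)}}{10} - \frac{3 e^{y} \cos{\left(3 y \right)}}{10} is an antiderivative of f.
Check: d/dy[- \frac{9 e^{y} \sin{\left(3 y \right)}}{10} - \frac{3 e^{y} \cos{\left(3 y \right)}}{10}] = - 3 e^{y} \cos{\left(3 y \right)} = f(y).
F(7/2) = - \frac{3 e^{\frac{7}{2}} \cos{\left(\frac{21}{2} \right)}}{10} - \frac{9 e^{\frac{7}{2}} \sin{\left(\frac{21}{2} \right)}}{10}; F(1) = - \frac{9 e \sin{\left(3 \right)}}{10} - \frac{3 e \cos{\left(3 \right)}}{10}.
Integral = F(7/2) - F(1) = \frac{3 e \cos{\left(3 \right)}}{10} + \frac{9 e \sin{\left(3 \right)}}{10} - \frac{3 e^{\frac{7}{2}} \cos{\left(\frac{21}{2} \right)}}{10} - \frac{9 e^{\frac{7}{2}} \sin{\left(\frac{21}{2} \right)}}{10}.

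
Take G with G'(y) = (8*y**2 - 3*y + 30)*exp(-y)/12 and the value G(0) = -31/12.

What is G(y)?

G'(y) has the shape u'v + uv' for u = -2*y**2/3 - 13*y/12 - 43/12 and v = exp(-y) — it is the derivative of the product u*v.
A general antiderivative is (-8*y**2 - 13*y - 43)*exp(-y)/12 + C.
The condition gives C = -31/12 - (-43/12) = 1.
So G(y) = (-8*y**2 - 13*y + 12*exp(y) - 43)*exp(-y)/12.
Check: d/dy[(-8*y**2 - 13*y + 12*exp(y) - 43)*exp(-y)/12] = (8*y**2 - 3*y + 30)*exp(-y)/12 = G'(y).

G(y) = (-8*y**2 - 13*y + 12*exp(y) - 43)*exp(-y)/12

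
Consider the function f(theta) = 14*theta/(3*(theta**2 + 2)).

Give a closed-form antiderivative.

An antiderivative F(theta) passes only if d/dtheta[F] lands on f(theta) exactly.
Check: d/dtheta[(3*log(theta**2 + 2) + 4*log(3*theta**2/2 + 3))/3] = 14*theta/(3*theta**2 + 6), which equals f(theta).

An antiderivative is F(theta) = (3*log(theta**2 + 2) + 4*log(3*theta**2/2 + 3))/3.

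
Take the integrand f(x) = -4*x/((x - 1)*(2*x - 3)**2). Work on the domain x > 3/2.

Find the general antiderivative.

The denominator factors as (x - 1)*(2*x - 3)**2; partial fractions split f into directly integrable pieces: 8/(2*x - 3) - 12/(2*x - 3)**2 - 4/(x - 1).
Check: d/dx[2*(2*(2*x - 3)*log(x - 3/2) - 2*(2*x - 3)*log(x - 1) + 3)/(2*x - 3)] = -4*x/(4*x**3 - 16*x**2 + 21*x - 9), which equals f(x).

F(x) = 2*(2*(2*x - 3)*log(x - 3/2) - 2*(2*x - 3)*log(x - 1) + 3)/(2*x - 3) + C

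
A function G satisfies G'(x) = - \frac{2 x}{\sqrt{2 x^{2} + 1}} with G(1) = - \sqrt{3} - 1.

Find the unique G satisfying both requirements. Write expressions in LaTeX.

G(x) = - \sqrt{2 x^{2} + 1} - 1

G'(x) matches the chain-rule pattern g'(h)*h' with inner function h(x) = 2 x^{2} + 1; substituting u = h(x) collapses the integral.
A general antiderivative is - \sqrt{2 x^{2} + 1} + C.
The condition gives C = - \sqrt{3} - 1 - (- \sqrt{3}) = -1.
So G(x) = - \sqrt{2 x^{2} + 1} - 1.
Check: d/dx[- \sqrt{2 x^{2} + 1} - 1] = - \frac{2 x}{\sqrt{2 x^{2} + 1}} = G'(x).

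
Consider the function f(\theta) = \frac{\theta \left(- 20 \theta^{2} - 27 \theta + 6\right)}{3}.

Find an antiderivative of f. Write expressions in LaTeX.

Any candidate F(\theta) must reproduce f(\theta) exactly when differentiated.
Check: d/d\theta[- \frac{5 \theta^{4}}{3} - 3 \theta^{3} + \theta^{2}] = - \frac{20 \theta^{3}}{3} - 9 \theta^{2} + 2 \theta, which equals f(\theta).

An antiderivative is F(\theta) = - \frac{5 \theta^{4}}{3} - 3 \theta^{3} + \theta^{2}.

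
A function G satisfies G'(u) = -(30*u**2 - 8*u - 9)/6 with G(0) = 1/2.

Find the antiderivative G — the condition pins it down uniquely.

A candidate passes only if d/du[G] lands on the given G'(u) exactly.
A general antiderivative is -5*u**3/3 + 2*u**2/3 + 3*u/2 - 3/2 + C.
The condition gives C = 1/2 - (-3/2) = 2.
So G(u) = -(10*u**3 - 4*u**2 - 9*u - 3)/6.
Check: d/du[-(10*u**3 - 4*u**2 - 9*u - 3)/6] = -5*u**2 + 4*u/3 + 3/2, which equals G'(u).

G(u) = -(10*u**3 - 4*u**2 - 9*u - 3)/6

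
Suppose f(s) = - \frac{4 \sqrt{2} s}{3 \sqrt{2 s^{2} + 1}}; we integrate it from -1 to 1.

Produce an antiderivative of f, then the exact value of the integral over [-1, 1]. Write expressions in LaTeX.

f matches the chain-rule pattern g'(h)*h' with inner function h(s) = 4 s^{2} + 2; substituting u = h(s) collapses the integral.
F(s) = - \frac{2 \sqrt{2} \sqrt{2 s^{2} + 1}}{3} is an antiderivative of f.
Check: d/ds[- \frac{2 \sqrt{2} \sqrt{2 s^{2} + 1}}{3}] = - \frac{4 \sqrt{2} s}{3 \sqrt{2 s^{2} + 1}} = f(s).
F(1) = - \frac{2 \sqrt{6}}{3}; F(-1) = - \frac{2 \sqrt{6}}{3}.
Integral = F(1) - F(-1) = 0.

Antiderivative: F(s) = - \frac{2 \sqrt{2} \sqrt{2 s^{2} + 1}}{3}; value = 0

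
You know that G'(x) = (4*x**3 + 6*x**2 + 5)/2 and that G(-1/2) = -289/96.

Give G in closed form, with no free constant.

Check a candidate G(x) by differentiating: d/dx[G] must match the given G'(x).
A general antiderivative is x**4/2 + x**3 + 5*x/2 - 2/3 + C.
The condition gives C = -289/96 - (-193/96) = -1.
So G(x) = x**4/2 + x**3 + 5*x/2 - 5/3.
Check: d/dx[x**4/2 + x**3 + 5*x/2 - 5/3] = 2*x**3 + 3*x**2 + 5/2, which equals G'(x).

G(x) = x**4/2 + x**3 + 5*x/2 - 5/3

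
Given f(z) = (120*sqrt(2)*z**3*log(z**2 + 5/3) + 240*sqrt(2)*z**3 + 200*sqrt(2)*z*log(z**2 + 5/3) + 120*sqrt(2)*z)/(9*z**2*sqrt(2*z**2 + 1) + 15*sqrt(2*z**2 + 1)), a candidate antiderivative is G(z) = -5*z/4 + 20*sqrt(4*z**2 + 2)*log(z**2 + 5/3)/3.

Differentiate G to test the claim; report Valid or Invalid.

d/dz[G] = (480*sqrt(2)*z**3*log(z**2 + 5/3) + 960*sqrt(2)*z**3 - 45*z**2*sqrt(2*z**2 + 1) + 800*sqrt(2)*z*log(z**2 + 5/3) + 480*sqrt(2)*z - 75*sqrt(2*z**2 + 1))/(36*z**2*sqrt(2*z**2 + 1) + 60*sqrt(2*z**2 + 1))
d/dz[G] - f(z) = -5/4 != 0.

Invalid: d/dz[G] - f = -5/4, which is not 0.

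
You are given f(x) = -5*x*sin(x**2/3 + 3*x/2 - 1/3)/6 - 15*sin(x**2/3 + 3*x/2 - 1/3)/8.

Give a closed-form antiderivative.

f matches the chain-rule pattern g'(h)*h' with inner function h(x) = x**2/3 + 3*x/2 - 1/3; substituting u = h(x) collapses the integral.
Check: d/dx[5*cos(x**2/3 + 3*x/2 - 1/3)/4] = -5*x*sin(x**2/3 + 3*x/2 - 1/3)/6 - 15*sin(x**2/3 + 3*x/2 - 1/3)/8 = f(x).

An antiderivative is F(x) = 5*cos(x**2/3 + 3*x/2 - 1/3)/4.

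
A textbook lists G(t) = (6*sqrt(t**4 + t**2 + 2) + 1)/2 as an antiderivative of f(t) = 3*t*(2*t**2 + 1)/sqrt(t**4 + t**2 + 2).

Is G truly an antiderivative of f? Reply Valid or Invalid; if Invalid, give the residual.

d/dt[G] = (6*t**3 + 3*t)/sqrt(t**4 + t**2 + 2)
This equals f(t) exactly, so the claim holds.

Valid: G'(t) = f(t).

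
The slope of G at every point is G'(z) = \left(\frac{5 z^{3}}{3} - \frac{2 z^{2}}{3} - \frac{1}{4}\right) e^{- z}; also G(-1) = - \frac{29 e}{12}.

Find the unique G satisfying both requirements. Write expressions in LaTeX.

G'(z) has the shape u'v + uv' for u = - \frac{5 z^{3}}{3} - \frac{13 z^{2}}{3} - \frac{26 z}{3} - \frac{101}{12} and v = e^{- z} — it is the derivative of the product u*v.
A general antiderivative is \frac{\left(- 20 z^{3} - 52 z^{2} - 104 z - 101\right) e^{- z}}{12} + C.
The condition gives C = - \frac{29 e}{12} - (- \frac{29 e}{12}) = 0.
So G(z) = - \frac{\left(20 z^{3} + 52 z^{2} + 104 z + 101\right) e^{- z}}{12}.
Check: d/dz[- \frac{\left(20 z^{3} + 52 z^{2} + 104 z + 101\right) e^{- z}}{12}] = \frac{\left(20 z^{3} - 8 z^{2} - 3\right) e^{- z}}{12}, which equals G'(z).

G(z) = - \frac{\left(20 z^{3} + 52 z^{2} + 104 z + 101\right) e^{- z}}{12}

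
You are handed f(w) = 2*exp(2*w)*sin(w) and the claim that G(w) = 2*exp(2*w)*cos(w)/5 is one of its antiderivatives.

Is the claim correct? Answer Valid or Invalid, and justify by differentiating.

Invalid: d/dw[G] - f = -12*exp(2*w)*sin(w)/5 + 4*exp(2*w)*cos(w)/5, which is not 0.

d/dw[G] = -2*exp(2*w)*sin(w)/5 + 4*exp(2*w)*cos(w)/5
d/dw[G] - f(w) = -12*exp(2*w)*sin(w)/5 + 4*exp(2*w)*cos(w)/5 != 0.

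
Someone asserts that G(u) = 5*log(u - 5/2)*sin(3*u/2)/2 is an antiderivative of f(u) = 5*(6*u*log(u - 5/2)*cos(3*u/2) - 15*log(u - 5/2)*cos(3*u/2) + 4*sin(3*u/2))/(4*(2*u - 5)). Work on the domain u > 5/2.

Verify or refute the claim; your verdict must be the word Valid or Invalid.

Valid: G'(u) = f(u).

d/du[G] = (30*u*log(u - 5/2)*cos(3*u/2) - 75*log(u - 5/2)*cos(3*u/2) + 20*sin(3*u/2))/(8*u - 20)
This equals f(u) exactly, so the claim holds.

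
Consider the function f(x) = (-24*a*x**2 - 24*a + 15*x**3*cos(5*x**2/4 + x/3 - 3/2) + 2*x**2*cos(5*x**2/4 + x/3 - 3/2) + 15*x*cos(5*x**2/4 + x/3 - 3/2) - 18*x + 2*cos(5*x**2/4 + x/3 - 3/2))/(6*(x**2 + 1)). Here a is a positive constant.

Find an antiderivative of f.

Recover f(x) by differentiating a candidate F(x); any mismatch rules it out.
Check: d/dx[-(8*a*x + 3*log(3*x**2 + 3) - 2*sin(5*x**2/4 + x/3 - 3/2))/2] = (-24*a*x**2 - 24*a + 15*x**3*cos(5*x**2/4 + x/3 - 3/2) + 2*x**2*cos(5*x**2/4 + x/3 - 3/2) + 15*x*cos(5*x**2/4 + x/3 - 3/2) - 18*x + 2*cos(5*x**2/4 + x/3 - 3/2))/(6*x**2 + 6), which equals f(x).

An antiderivative is F(x) = -(8*a*x + 3*log(3*x**2 + 3) - 2*sin(5*x**2/4 + x/3 - 3/2))/2.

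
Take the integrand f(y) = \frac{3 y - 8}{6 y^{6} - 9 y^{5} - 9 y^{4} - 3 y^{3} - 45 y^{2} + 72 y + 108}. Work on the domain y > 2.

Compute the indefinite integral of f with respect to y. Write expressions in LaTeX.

F(y) = \frac{904 y \log{\left(y - 2 \right)} - 7546 y \log{\left(y + 1 \right)} + 4800 y \log{\left(y + \frac{3}{2} \right)} + 921 y \log{\left(y^{2} + 3 \right)} - 606 \sqrt{3} y \operatorname{atan}{\left(\frac{\sqrt{3} y}{3} \right)} - 1808 \log{\left(y - 2 \right)} + 15092 \log{\left(y + 1 \right)} - 9600 \log{\left(y + \frac{3}{2} \right)} - 1842 \log{\left(y^{2} + 3 \right)} + 1212 \sqrt{3} \operatorname{atan}{\left(\frac{\sqrt{3} y}{3} \right)} + 336}{74088 y - 148176} + C

Factor the denominator (3 \left(y - 2\right)^{2} \left(y + 1\right) \left(2 y + 3\right) \left(y^{2} + 3\right)) and decompose: f = \frac{307 y - 303}{12348 \left(y^{2} + 3\right)} + \frac{400}{3087 \left(2 y + 3\right)} - \frac{11}{108 \left(y + 1\right)} + \frac{113}{9261 \left(y - 2\right)} - \frac{2}{441 \left(y - 2\right)^{2}}; each piece integrates to a log, atan, or power term.
Check: d/dy[\frac{904 y \log{\left(y - 2 \right)} - 7546 y \log{\left(y + 1 \right)} + 4800 y \log{\left(y + \frac{3}{2} \right)} + 921 y \log{\left(y^{2} + 3 \right)} - 606 \sqrt{3} y \operatorname{atan}{\left(\frac{\sqrt{3} y}{3} \right)} - 1808 \log{\left(y - 2 \right)} + 15092 \log{\left(y + 1 \right)} - 9600 \log{\left(y + \frac{3}{2} \right)} - 1842 \log{\left(y^{2} + 3 \right)} + 1212 \sqrt{3} \operatorname{atan}{\left(\frac{\sqrt{3} y}{3} \right)} + 336}{74088 y - 148176}] = \frac{3 y - 8}{6 y^{6} - 9 y^{5} - 9 y^{4} - 3 y^{3} - 45 y^{2} + 72 y + 108} = f(y).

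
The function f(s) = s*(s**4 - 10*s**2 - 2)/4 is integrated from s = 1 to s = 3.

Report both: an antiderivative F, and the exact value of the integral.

Antiderivative: F(s) = s**2*(s**4 - 15*s**2 - 6)/24; value = -65/3

Recover f(s) by differentiating a candidate F(s); any mismatch rules it out.
F(s) = s**2*(s**4 - 15*s**2 - 6)/24 is an antiderivative of f.
Check: d/ds[s**2*(s**4 - 15*s**2 - 6)/24] = s**5/4 - 5*s**3/2 - s/2, which equals f(s).
F(3) = -45/2; F(1) = -5/6.
Integral = F(3) - F(1) = -65/3.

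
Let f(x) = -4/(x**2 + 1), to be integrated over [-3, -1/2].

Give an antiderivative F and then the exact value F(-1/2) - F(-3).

Antiderivative: F(x) = -4*atan(x); value = -4*atan(3) + 4*atan(1/2)

Recover f(x) by differentiating a candidate F(x); any mismatch rules it out.
F(x) = -4*atan(x) is an antiderivative of f.
Check: d/dx[-4*atan(x)] = -4/(x**2 + 1) = f(x).
F(-1/2) = 4*atan(1/2); F(-3) = 4*atan(3).
Integral = F(-1/2) - F(-3) = -4*atan(3) + 4*atan(1/2).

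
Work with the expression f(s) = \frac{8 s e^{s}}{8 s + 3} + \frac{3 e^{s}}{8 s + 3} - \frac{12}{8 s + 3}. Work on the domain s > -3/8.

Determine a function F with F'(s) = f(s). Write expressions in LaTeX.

An antiderivative is F(s) = e^{s} - \frac{3 \log{\left(4 s + \frac{3}{2} \right)}}{2}.

The integrand splits into summands that can be handled one at a time.
Check: d/ds[e^{s} - \frac{3 \log{\left(4 s + \frac{3}{2} \right)}}{2}] = \frac{8 s e^{s} + 3 e^{s} - 12}{8 s + 3}, which equals f(s).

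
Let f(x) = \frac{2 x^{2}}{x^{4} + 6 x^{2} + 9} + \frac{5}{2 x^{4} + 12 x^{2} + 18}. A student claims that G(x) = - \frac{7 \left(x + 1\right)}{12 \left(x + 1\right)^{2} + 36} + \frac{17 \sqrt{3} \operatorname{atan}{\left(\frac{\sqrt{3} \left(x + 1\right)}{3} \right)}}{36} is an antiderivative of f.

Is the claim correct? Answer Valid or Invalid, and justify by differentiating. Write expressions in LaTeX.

d/dx[G] = \frac{4 x^{2} + 8 x + 9}{2 x^{4} + 8 x^{3} + 24 x^{2} + 32 x + 32}
d/dx[G] - f(x) = \frac{- 8 x^{5} - 20 x^{4} - 36 x^{3} - 34 x^{2} - 8 x + 1}{2 x^{8} + 8 x^{7} + 36 x^{6} + 80 x^{5} + 194 x^{4} + 264 x^{3} + 408 x^{2} + 288 x + 288} != 0.

Invalid: d/dx[G] - f = \frac{- 8 x^{5} - 20 x^{4} - 36 x^{3} - 34 x^{2} - 8 x + 1}{2 x^{8} + 8 x^{7} + 36 x^{6} + 80 x^{5} + 194 x^{4} + 264 x^{3} + 408 x^{2} + 288 x + 288}, which is not 0.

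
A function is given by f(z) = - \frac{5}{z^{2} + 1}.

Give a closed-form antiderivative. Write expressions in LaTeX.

An antiderivative is F(z) = - 5 \operatorname{atan}{\left(z \right)}.

A first test for any F(z): its z-derivative must equal f(z) identically.
Check: d/dz[- 5 \operatorname{atan}{\left(z \right)}] = - \frac{5}{z^{2} + 1} = f(z).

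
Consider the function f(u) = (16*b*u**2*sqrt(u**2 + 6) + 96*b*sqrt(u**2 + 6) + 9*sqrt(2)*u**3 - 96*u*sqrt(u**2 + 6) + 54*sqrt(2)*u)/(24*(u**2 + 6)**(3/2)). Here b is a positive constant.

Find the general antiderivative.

Since d/du undoes antidifferentiation here, F'(u) = f(u) is required of F(u).
Check: d/du[(16*b*u + 9*sqrt(2)*sqrt(u**2 + 6) - 48*log(u**2 + 6))/24] = (16*b*u**2*sqrt(u**2 + 6) + 96*b*sqrt(u**2 + 6) + 9*sqrt(2)*u**3 - 96*u*sqrt(u**2 + 6) + 54*sqrt(2)*u)/(24*u**2*sqrt(u**2 + 6) + 144*sqrt(u**2 + 6)), which equals f(u).

F(u) = (16*b*u + 9*sqrt(2)*sqrt(u**2 + 6) - 48*log(u**2 + 6))/24 + C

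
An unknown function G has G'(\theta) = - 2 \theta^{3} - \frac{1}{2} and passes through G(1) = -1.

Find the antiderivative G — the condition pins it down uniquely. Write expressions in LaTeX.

Whatever form G(\theta) takes, its d/d\theta must return the stated G'(\theta).
A general antiderivative is - \frac{\theta^{4}}{2} - \frac{\theta}{2} + C.
The condition gives C = -1 - (-1) = 0.
So G(\theta) = - \frac{\theta^{4}}{2} - \frac{\theta}{2}.
Check: d/d\theta[- \frac{\theta^{4}}{2} - \frac{\theta}{2}] = - 2 \theta^{3} - \frac{1}{2} = G'(\theta).

G(\theta) = - \frac{\theta^{4}}{2} - \frac{\theta}{2}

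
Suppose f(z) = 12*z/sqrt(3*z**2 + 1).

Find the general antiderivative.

F(z) = 4*sqrt(3*z**2 + 1) + C

f matches the chain-rule pattern g'(h)*h' with inner function h(z) = 3*z**2 + 1; substituting u = h(z) collapses the integral.
Check: d/dz[4*sqrt(3*z**2 + 1)] = 12*z/sqrt(3*z**2 + 1) = f(z).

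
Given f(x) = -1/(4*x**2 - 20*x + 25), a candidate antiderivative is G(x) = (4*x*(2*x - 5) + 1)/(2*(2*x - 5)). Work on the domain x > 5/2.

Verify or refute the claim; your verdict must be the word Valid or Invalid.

Invalid: d/dx[G] - f = 2, which is not 0.

d/dx[G] = (8*x**2 - 40*x + 49)/(4*x**2 - 20*x + 25)
d/dx[G] - f(x) = 2 != 0.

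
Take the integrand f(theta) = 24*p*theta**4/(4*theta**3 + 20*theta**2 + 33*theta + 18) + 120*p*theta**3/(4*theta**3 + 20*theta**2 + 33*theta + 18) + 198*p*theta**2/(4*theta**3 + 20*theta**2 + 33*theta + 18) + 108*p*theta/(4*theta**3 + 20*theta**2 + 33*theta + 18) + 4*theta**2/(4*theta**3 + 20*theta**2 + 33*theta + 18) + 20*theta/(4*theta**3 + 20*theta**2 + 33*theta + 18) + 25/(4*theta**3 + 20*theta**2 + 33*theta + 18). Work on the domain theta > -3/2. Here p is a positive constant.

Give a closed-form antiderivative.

Integrate term by term and add the pieces.
Check: d/dtheta[3*p*theta**2 + log(theta + 2) - 4/(2*theta + 3)] = (24*p*theta**4 + 120*p*theta**3 + 198*p*theta**2 + 108*p*theta + 4*theta**2 + 20*theta + 25)/(4*theta**3 + 20*theta**2 + 33*theta + 18), which equals f(theta).

An antiderivative is F(theta) = 3*p*theta**2 + log(theta + 2) - 4/(2*theta + 3).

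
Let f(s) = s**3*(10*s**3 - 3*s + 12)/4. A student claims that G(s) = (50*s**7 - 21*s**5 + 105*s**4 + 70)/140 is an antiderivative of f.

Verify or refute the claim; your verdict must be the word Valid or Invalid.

Valid. The derivative of G reproduces f.

d/ds[G] = 5*s**6/2 - 3*s**4/4 + 3*s**3
This equals f(s) exactly, so the claim holds.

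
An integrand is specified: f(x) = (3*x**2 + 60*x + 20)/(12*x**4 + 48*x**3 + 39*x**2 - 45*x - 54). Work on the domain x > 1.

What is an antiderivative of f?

The denominator factors as 3*(x - 1)*(x + 2)*(2*x + 3)**2; partial fractions split f into directly integrable pieces: -1522/(75*(2*x + 3)) + 253/(15*(2*x + 3)**2) + 88/(9*(x + 2)) + 83/(225*(x - 1)).
Check: d/dx[(332*x*log(x - 1) - 9132*x*log(x + 3/2) + 8800*x*log(x + 2) + 498*log(x - 1) - 13698*log(x + 3/2) + 13200*log(x + 2) - 3795)/(900*x + 1350)] = (3*x**2 + 60*x + 20)/(12*x**4 + 48*x**3 + 39*x**2 - 45*x - 54) = f(x).

An antiderivative is F(x) = (332*x*log(x - 1) - 9132*x*log(x + 3/2) + 8800*x*log(x + 2) + 498*log(x - 1) - 13698*log(x + 3/2) + 13200*log(x + 2) - 3795)/(900*x + 1350).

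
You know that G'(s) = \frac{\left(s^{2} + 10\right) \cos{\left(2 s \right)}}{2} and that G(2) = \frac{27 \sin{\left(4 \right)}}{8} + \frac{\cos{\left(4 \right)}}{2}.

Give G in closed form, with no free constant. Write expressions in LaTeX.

Any candidate G(s) must reproduce the stated G'(s) exactly.
A general antiderivative is \frac{s^{2} \sin{\left(2 s \right)}}{4} + \frac{s \cos{\left(2 s \right)}}{4} + \frac{19 \sin{\left(2 s \right)}}{8} + C.
The condition gives C = \frac{27 \sin{\left(4 \right)}}{8} + \frac{\cos{\left(4 \right)}}{2} - (\frac{27 \sin{\left(4 \right)}}{8} + \frac{\cos{\left(4 \right)}}{2}) = 0.
So G(s) = \frac{2 s^{2} \sin{\left(2 s \right)} + 2 s \cos{\left(2 s \right)} + 19 \sin{\left(2 s \right)}}{8}.
Check: d/ds[\frac{2 s^{2} \sin{\left(2 s \right)} + 2 s \cos{\left(2 s \right)} + 19 \sin{\left(2 s \right)}}{8}] = \frac{s^{2} \cos{\left(2 s \right)}}{2} + 5 \cos{\left(2 s \right)}, which equals G'(s).

G(s) = \frac{2 s^{2} \sin{\left(2 s \right)} + 2 s \cos{\left(2 s \right)} + 19 \sin{\left(2 s \right)}}{8}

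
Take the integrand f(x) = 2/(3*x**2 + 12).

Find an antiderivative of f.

Since d/dx undoes antidifferentiation here, F'(x) = f(x) is required of F(x).
Check: d/dx[atan(x/2)/3] = 2/(3*x**2 + 12) = f(x).

An antiderivative is F(x) = atan(x/2)/3.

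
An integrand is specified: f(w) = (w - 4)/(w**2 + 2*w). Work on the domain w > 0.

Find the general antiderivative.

Factor the denominator (w*(w + 2)) and decompose: f = 3/(w + 2) - 2/w; each piece integrates to a log, atan, or power term.
Check: d/dw[-2*log(w) + 3*log(w + 2)] = (w - 4)/(w**2 + 2*w) = f(w).

F(w) = -2*log(w) + 3*log(w + 2) + C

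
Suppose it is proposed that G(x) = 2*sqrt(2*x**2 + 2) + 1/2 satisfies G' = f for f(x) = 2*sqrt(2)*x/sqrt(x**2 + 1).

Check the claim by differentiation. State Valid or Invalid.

d/dx[G] = 2*sqrt(2)*x/sqrt(x**2 + 1)
This equals f(x) exactly, so the claim holds.

Valid: G'(x) = f(x).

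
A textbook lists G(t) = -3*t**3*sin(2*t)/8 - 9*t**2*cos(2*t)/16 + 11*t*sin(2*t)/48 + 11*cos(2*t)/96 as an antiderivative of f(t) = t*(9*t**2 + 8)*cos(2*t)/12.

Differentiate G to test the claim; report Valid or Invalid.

Invalid: d/dt[G] - f = -3*t**3*cos(2*t)/2 - 4*t*cos(2*t)/3, which is not 0.

d/dt[G] = -3*t**3*cos(2*t)/4 - 2*t*cos(2*t)/3
d/dt[G] - f(t) = -3*t**3*cos(2*t)/2 - 4*t*cos(2*t)/3 != 0.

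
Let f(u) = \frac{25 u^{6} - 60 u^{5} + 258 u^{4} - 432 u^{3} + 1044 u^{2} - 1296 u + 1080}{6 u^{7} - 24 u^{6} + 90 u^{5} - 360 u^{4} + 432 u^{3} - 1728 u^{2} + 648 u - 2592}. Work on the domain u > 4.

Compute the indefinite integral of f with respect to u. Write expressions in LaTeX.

Check any antiderivative F(u) by computing F'(u) and comparing it with f(u).
Check: d/du[\frac{5 \log{\left(u - 4 \right)}}{3} + \frac{5 \log{\left(2 u^{2} + 6 \right)}}{4} + \frac{3}{\frac{u^{2}}{2} + 3}] = \frac{25 u^{6} - 60 u^{5} + 258 u^{4} - 432 u^{3} + 1044 u^{2} - 1296 u + 1080}{6 u^{7} - 24 u^{6} + 90 u^{5} - 360 u^{4} + 432 u^{3} - 1728 u^{2} + 648 u - 2592} = f(u).

F(u) = \frac{5 \log{\left(u - 4 \right)}}{3} + \frac{5 \log{\left(2 u^{2} + 6 \right)}}{4} + \frac{3}{\frac{u^{2}}{2} + 3} + C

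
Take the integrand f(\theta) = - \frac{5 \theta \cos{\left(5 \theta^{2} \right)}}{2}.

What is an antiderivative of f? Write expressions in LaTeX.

An antiderivative is F(\theta) = - \frac{\sin{\left(5 \theta^{2} \right)}}{4}.

f matches the chain-rule pattern g'(h)*h' with inner function h(\theta) = 5 \theta^{2}; substituting u = h(\theta) collapses the integral.
Check: d/d\theta[- \frac{\sin{\left(5 \theta^{2} \right)}}{4}] = - \frac{5 \theta \cos{\left(5 \theta^{2} \right)}}{2} = f(\theta).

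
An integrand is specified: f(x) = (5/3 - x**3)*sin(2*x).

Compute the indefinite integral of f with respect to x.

F(x) = x**3*cos(2*x)/2 - 3*x**2*sin(2*x)/4 - 3*x*cos(2*x)/4 + 3*sin(2*x)/8 - 5*cos(2*x)/6 + C

An antiderivative F(x) passes only if d/dx[F] lands on f(x) exactly.
Check: d/dx[x**3*cos(2*x)/2 - 3*x**2*sin(2*x)/4 - 3*x*cos(2*x)/4 + 3*sin(2*x)/8 - 5*cos(2*x)/6] = -x**3*sin(2*x) + 5*sin(2*x)/3, which equals f(x).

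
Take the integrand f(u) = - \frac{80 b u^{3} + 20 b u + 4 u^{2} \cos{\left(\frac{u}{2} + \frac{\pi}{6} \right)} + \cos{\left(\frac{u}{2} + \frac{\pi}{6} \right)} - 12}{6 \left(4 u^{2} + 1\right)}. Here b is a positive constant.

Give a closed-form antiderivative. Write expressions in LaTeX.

Whatever form F(u) takes, F'(u) = f(u) is non-negotiable.
Check: d/du[\frac{- 5 b u^{2} - \sin{\left(\frac{u}{2} + \frac{\pi}{6} \right)} + 3 \operatorname{atan}{\left(2 u \right)}}{3}] = \frac{- 80 b u^{3} - 20 b u - 4 u^{2} \cos{\left(\frac{u}{2} + \frac{\pi}{6} \right)} - \cos{\left(\frac{u}{2} + \frac{\pi}{6} \right)} + 12}{24 u^{2} + 6}, which equals f(u).

An antiderivative is F(u) = \frac{- 5 b u^{2} - \sin{\left(\frac{u}{2} + \frac{\pi}{6} \right)} + 3 \operatorname{atan}{\left(2 u \right)}}{3}.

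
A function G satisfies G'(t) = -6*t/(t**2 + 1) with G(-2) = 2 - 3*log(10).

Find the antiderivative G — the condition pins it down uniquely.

G(t) = -3*log(t**2 + 1) - 3*log(2) + 2

G'(t) matches the chain-rule pattern g'(h)*h' with inner function h(t) = 2*t**2 + 2; substituting u = h(t) collapses the integral.
A general antiderivative is -3*log(2*t**2 + 2) + C.
The condition gives C = 2 - 3*log(10) - (-3*log(10)) = 2.
So G(t) = -3*log(t**2 + 1) - 3*log(2) + 2.
Check: d/dt[-3*log(t**2 + 1) - 3*log(2) + 2] = -6*t/(t**2 + 1) = G'(t).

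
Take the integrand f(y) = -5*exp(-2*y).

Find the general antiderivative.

F(y) = 5*exp(-2*y)/2 + C

For F(y) to be correct the identity F'(y) - f(y) = 0 must hold.
Check: d/dy[5*exp(-2*y)/2] = -5*exp(-2*y) = f(y).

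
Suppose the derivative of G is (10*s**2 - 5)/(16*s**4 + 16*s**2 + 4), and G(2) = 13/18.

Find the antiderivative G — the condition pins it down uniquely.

G(s) = (8*s**2 - 5*s + 4)/(8*s**2 + 4)

G'(s) has the shape u'v + uv' for u = -5*s/2 and v = 1/(4*s**2 + 2) — it is the derivative of the product u*v.
A general antiderivative is -5*s/(2*(4*s**2 + 2)) + C.
The condition gives C = 13/18 - (-5/18) = 1.
So G(s) = (8*s**2 - 5*s + 4)/(8*s**2 + 4).
Check: d/ds[(8*s**2 - 5*s + 4)/(8*s**2 + 4)] = (10*s**2 - 5)/(16*s**4 + 16*s**2 + 4) = G'(s).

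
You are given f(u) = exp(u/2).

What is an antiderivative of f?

An antiderivative is F(u) = 2*exp(u/2).

Recover f(u) by differentiating a candidate F(u); any mismatch rules it out.
Check: d/du[2*exp(u/2)] = exp(u/2) = f(u).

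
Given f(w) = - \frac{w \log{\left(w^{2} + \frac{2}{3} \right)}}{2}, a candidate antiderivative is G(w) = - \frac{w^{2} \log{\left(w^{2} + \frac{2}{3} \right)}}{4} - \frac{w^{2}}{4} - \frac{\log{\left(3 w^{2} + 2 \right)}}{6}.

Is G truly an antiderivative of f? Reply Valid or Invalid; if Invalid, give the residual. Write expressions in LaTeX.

Invalid: d/dw[G] - f = - w, which is not 0.

d/dw[G] = - \frac{w \log{\left(w^{2} + \frac{2}{3} \right)}}{2} - w
d/dw[G] - f(w) = - w != 0.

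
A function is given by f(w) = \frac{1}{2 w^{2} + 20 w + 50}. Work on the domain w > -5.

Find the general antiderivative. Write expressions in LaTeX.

Differentiate the proposed F(w) back; it has to land on f(w) exactly.
Check: d/dw[- \frac{1}{2 \left(w + 5\right)}] = \frac{1}{2 w^{2} + 20 w + 50} = f(w).

F(w) = - \frac{1}{2 \left(w + 5\right)} + C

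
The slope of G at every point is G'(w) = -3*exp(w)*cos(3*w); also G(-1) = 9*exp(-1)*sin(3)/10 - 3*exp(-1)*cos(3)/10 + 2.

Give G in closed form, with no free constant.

G(w) = (-9*exp(w)*sin(3*w) - 3*exp(w)*cos(3*w) + 20)/10

Whatever form G(w) takes, its d/dw must return the stated G'(w).
A general antiderivative is -9*exp(w)*sin(3*w)/10 - 3*exp(w)*cos(3*w)/10 + C.
The condition gives C = 9*exp(-1)*sin(3)/10 - 3*exp(-1)*cos(3)/10 + 2 - (9*exp(-1)*sin(3)/10 - 3*exp(-1)*cos(3)/10) = 2.
So G(w) = (-9*exp(w)*sin(3*w) - 3*exp(w)*cos(3*w) + 20)/10.
Check: d/dw[(-9*exp(w)*sin(3*w) - 3*exp(w)*cos(3*w) + 20)/10] = -3*exp(w)*cos(3*w) = G'(w).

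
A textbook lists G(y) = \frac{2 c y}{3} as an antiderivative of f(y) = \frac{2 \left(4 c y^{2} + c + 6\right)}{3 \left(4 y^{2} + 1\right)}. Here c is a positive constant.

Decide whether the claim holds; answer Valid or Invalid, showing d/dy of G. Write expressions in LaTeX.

d/dy[G] = \frac{2 c}{3}
d/dy[G] - f(y) = - \frac{4}{4 y^{2} + 1} != 0.

Invalid: d/dy[G] - f = - \frac{4}{4 y^{2} + 1}, which is not 0.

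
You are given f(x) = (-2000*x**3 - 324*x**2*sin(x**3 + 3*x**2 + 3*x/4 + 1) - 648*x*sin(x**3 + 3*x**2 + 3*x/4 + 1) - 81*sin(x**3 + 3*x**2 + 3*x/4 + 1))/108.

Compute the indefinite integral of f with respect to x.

For F(x) to be correct the identity F'(x) - f(x) = 0 must hold.
Check: d/dx[(-125*x**4 + 27*cos(x**3 + 3*x**2 + 3*x/4 + 1))/27] = -500*x**3/27 - 3*x**2*sin(x**3 + 3*x**2 + 3*x/4 + 1) - 6*x*sin(x**3 + 3*x**2 + 3*x/4 + 1) - 3*sin(x**3 + 3*x**2 + 3*x/4 + 1)/4, which equals f(x).

F(x) = (-125*x**4 + 27*cos(x**3 + 3*x**2 + 3*x/4 + 1))/27 + C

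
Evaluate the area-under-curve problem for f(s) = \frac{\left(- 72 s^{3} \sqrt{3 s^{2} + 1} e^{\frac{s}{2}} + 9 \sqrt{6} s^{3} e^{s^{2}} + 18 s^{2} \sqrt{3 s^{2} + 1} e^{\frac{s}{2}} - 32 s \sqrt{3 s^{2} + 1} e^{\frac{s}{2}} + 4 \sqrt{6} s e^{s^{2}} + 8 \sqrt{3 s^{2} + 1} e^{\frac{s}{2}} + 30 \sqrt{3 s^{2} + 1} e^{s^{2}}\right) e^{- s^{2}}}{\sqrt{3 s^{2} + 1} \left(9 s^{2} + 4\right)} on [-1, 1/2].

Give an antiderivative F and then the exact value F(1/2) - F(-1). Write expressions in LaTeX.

Antiderivative: F(s) = \frac{\sqrt{6} \sqrt{3 s^{2} + 1} + 12 e^{\frac{s}{2}} e^{- s^{2}} + 15 \operatorname{atan}{\left(\frac{3 s}{2} \right)}}{3}; value = - \frac{2 \sqrt{6}}{3} - \frac{4}{e^{\frac{3}{2}}} + \frac{\sqrt{42}}{6} + 5 \operatorname{atan}{\left(\frac{3}{4} \right)} + 4 + 5 \operatorname{atan}{\left(\frac{3}{2} \right)}

Any candidate F(s) must reproduce f(s) exactly when differentiated.
F(s) = \frac{\sqrt{6} \sqrt{3 s^{2} + 1} + 12 e^{\frac{s}{2}} e^{- s^{2}} + 15 \operatorname{atan}{\left(\frac{3 s}{2} \right)}}{3} is an antiderivative of f.
Check: d/ds[\frac{\sqrt{6} \sqrt{3 s^{2} + 1} + 12 e^{\frac{s}{2}} e^{- s^{2}} + 15 \operatorname{atan}{\left(\frac{3 s}{2} \right)}}{3}] = \frac{- 72 s^{3} \sqrt{3 s^{2} + 1} e^{\frac{s}{2}} + 9 \sqrt{6} s^{3} e^{s^{2}} + 18 s^{2} \sqrt{3 s^{2} + 1} e^{\frac{s}{2}} - 32 s \sqrt{3 s^{2} + 1} e^{\frac{s}{2}} + 4 \sqrt{6} s e^{s^{2}} + 8 \sqrt{3 s^{2} + 1} e^{\frac{s}{2}} + 30 \sqrt{3 s^{2} + 1} e^{s^{2}}}{9 s^{2} \sqrt{3 s^{2} + 1} e^{s^{2}} + 4 \sqrt{3 s^{2} + 1} e^{s^{2}}}, which equals f(s).
F(1/2) = \frac{\sqrt{42}}{6} + 5 \operatorname{atan}{\left(\frac{3}{4} \right)} + 4; F(-1) = - 5 \operatorname{atan}{\left(\frac{3}{2} \right)} + \frac{4}{e^{\frac{3}{2}}} + \frac{2 \sqrt{6}}{3}.
Integral = F(1/2) - F(-1) = - \frac{2 \sqrt{6}}{3} - \frac{4}{e^{\frac{3}{2}}} + \frac{\sqrt{42}}{6} + 5 \operatorname{atan}{\left(\frac{3}{4} \right)} + 4 + 5 \operatorname{atan}{\left(\frac{3}{2} \right)}.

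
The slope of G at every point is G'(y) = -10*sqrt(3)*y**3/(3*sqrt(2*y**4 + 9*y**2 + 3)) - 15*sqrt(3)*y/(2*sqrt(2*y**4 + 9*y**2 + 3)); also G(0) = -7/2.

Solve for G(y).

G(y) = sqrt(3)*(-5*sqrt(2*y**4 + 9*y**2 + 3) - 2*sqrt(3))/6

The substitution u = 2*y**4/3 + 3*y**2 + 1 works: G'(y) is exactly (dG/du)*(du/dy) for that inner function.
A general antiderivative is -5*sqrt(2*y**4/3 + 3*y**2 + 1)/2 + C.
The condition gives C = -7/2 - (-5/2) = -1.
So G(y) = sqrt(3)*(-5*sqrt(2*y**4 + 9*y**2 + 3) - 2*sqrt(3))/6.
Check: d/dy[sqrt(3)*(-5*sqrt(2*y**4 + 9*y**2 + 3) - 2*sqrt(3))/6] = (-20*sqrt(3)*y**3 - 45*sqrt(3)*y)/(6*sqrt(2*y**4 + 9*y**2 + 3)), which equals G'(y).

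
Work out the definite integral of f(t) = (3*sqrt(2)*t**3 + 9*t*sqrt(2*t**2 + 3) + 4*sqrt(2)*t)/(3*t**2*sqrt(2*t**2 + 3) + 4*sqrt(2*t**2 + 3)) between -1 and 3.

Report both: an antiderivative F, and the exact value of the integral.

Antiderivative: F(t) = (sqrt(2)*sqrt(2*t**2 + 3) + 3*log(t**2 + 4/3))/2; value = -sqrt(10)/2 - 3*log(7/3)/2 + sqrt(42)/2 + 3*log(31/3)/2

Whatever form F(t) takes, F'(t) = f(t) is non-negotiable.
F(t) = (sqrt(2)*sqrt(2*t**2 + 3) + 3*log(t**2 + 4/3))/2 is an antiderivative of f.
Check: d/dt[(sqrt(2)*sqrt(2*t**2 + 3) + 3*log(t**2 + 4/3))/2] = (3*sqrt(2)*t**3 + 9*t*sqrt(2*t**2 + 3) + 4*sqrt(2)*t)/(3*t**2*sqrt(2*t**2 + 3) + 4*sqrt(2*t**2 + 3)) = f(t).
F(3) = sqrt(42)/2 + 3*log(31/3)/2; F(-1) = 3*log(7/3)/2 + sqrt(10)/2.
Integral = F(3) - F(-1) = -sqrt(10)/2 - 3*log(7/3)/2 + sqrt(42)/2 + 3*log(31/3)/2.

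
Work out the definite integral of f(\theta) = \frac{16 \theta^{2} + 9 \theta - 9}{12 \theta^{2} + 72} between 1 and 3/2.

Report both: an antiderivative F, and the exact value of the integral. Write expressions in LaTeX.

Antiderivative: F(\theta) = \frac{4 \theta}{3} + \frac{3 \log{\left(\theta^{2} + 6 \right)}}{8} - \frac{35 \sqrt{6} \operatorname{atan}{\left(\frac{\sqrt{6} \theta}{6} \right)}}{24}; value = - \frac{35 \sqrt{6} \operatorname{atan}{\left(\frac{\sqrt{6}}{4} \right)}}{24} - \frac{3 \log{\left(7 \right)}}{8} + \frac{2}{3} + \frac{3 \log{\left(\frac{33}{4} \right)}}{8} + \frac{35 \sqrt{6} \operatorname{atan}{\left(\frac{\sqrt{6}}{6} \right)}}{24}

Since d/d\theta undoes antidifferentiation here, F'(\theta) = f(\theta) is required of F(\theta).
F(\theta) = \frac{4 \theta}{3} + \frac{3 \log{\left(\theta^{2} + 6 \right)}}{8} - \frac{35 \sqrt{6} \operatorname{atan}{\left(\frac{\sqrt{6} \theta}{6} \right)}}{24} is an antiderivative of f.
Check: d/d\theta[\frac{4 \theta}{3} + \frac{3 \log{\left(\theta^{2} + 6 \right)}}{8} - \frac{35 \sqrt{6} \operatorname{atan}{\left(\frac{\sqrt{6} \theta}{6} \right)}}{24}] = \frac{16 \theta^{2} + 9 \theta - 9}{12 \theta^{2} + 72} = f(\theta).
F(3/2) = - \frac{35 \sqrt{6} \operatorname{atan}{\left(\frac{\sqrt{6}}{4} \right)}}{24} + \frac{3 \log{\left(\frac{33}{4} \right)}}{8} + 2; F(1) = - \frac{35 \sqrt{6} \operatorname{atan}{\left(\frac{\sqrt{6}}{6} \right)}}{24} + \frac{3 \log{\left(7 \right)}}{8} + \frac{4}{3}.
Integral = F(3/2) - F(1) = - \frac{35 \sqrt{6} \operatorname{atan}{\left(\frac{\sqrt{6}}{4} \right)}}{24} - \frac{3 \log{\left(7 \right)}}{8} + \frac{2}{3} + \frac{3 \log{\left(\frac{33}{4} \right)}}{8} + \frac{35 \sqrt{6} \operatorname{atan}{\left(\frac{\sqrt{6}}{6} \right)}}{24}.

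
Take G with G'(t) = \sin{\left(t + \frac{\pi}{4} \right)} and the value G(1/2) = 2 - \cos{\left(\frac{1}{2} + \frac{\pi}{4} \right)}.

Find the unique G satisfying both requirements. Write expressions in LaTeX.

G(t) = 2 - \cos{\left(t + \frac{\pi}{4} \right)}

Any candidate G(t) must reproduce the stated G'(t) exactly.
A general antiderivative is - \cos{\left(t + \frac{\pi}{4} \right)} + C.
The condition gives C = 2 - \cos{\left(\frac{1}{2} + \frac{\pi}{4} \right)} - (- \cos{\left(\frac{1}{2} + \frac{\pi}{4} \right)}) = 2.
So G(t) = 2 - \cos{\left(t + \frac{\pi}{4} \right)}.
Check: d/dt[2 - \cos{\left(t + \frac{\pi}{4} \right)}] = \sin{\left(t + \frac{\pi}{4} \right)} = G'(t).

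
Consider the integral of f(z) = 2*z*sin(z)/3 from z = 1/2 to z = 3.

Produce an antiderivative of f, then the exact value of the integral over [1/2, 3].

Antiderivative: F(z) = 2*(-z*cos(z) + sin(z))/3; value = -2*sin(1/2)/3 + 2*sin(3)/3 + cos(1/2)/3 - 2*cos(3)

Any candidate F(z) must reproduce f(z) exactly when differentiated.
F(z) = 2*(-z*cos(z) + sin(z))/3 is an antiderivative of f.
Check: d/dz[2*(-z*cos(z) + sin(z))/3] = 2*z*sin(z)/3 = f(z).
F(3) = 2*sin(3)/3 - 2*cos(3); F(1/2) = -cos(1/2)/3 + 2*sin(1/2)/3.
Integral = F(3) - F(1/2) = -2*sin(1/2)/3 + 2*sin(3)/3 + cos(1/2)/3 - 2*cos(3).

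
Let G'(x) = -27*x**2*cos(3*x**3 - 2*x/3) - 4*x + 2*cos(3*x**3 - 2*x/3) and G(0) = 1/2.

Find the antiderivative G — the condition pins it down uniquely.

The integrand splits into summands that can be handled one at a time.
A general antiderivative is -2*x**2 - 3*sin(3*x**3 - 2*x/3) + C.
The condition gives C = 1/2 - (0) = 1/2.
So G(x) = -2*x**2 - 3*sin(3*x**3 - 2*x/3) + 1/2.
Check: d/dx[-2*x**2 - 3*sin(3*x**3 - 2*x/3) + 1/2] = -27*x**2*cos(3*x**3 - 2*x/3) - 4*x + 2*cos(3*x**3 - 2*x/3) = G'(x).

G(x) = -2*x**2 - 3*sin(3*x**3 - 2*x/3) + 1/2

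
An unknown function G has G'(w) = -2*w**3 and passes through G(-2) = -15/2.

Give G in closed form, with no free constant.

For G(w) to be correct, d/dw[G] must agree with the stated G'(w) identically.
A general antiderivative is -w**4/2 + C.
The condition gives C = -15/2 - (-8) = 1/2.
So G(w) = (1 - w**4)/2.
Check: d/dw[(1 - w**4)/2] = -2*w**3 = G'(w).

G(w) = (1 - w**4)/2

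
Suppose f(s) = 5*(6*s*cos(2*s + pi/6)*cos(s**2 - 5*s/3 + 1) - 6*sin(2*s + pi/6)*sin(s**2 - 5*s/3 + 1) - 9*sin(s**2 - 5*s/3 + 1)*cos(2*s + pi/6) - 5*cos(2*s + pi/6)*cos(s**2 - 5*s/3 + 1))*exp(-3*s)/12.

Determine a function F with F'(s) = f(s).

An antiderivative is F(s) = 5*exp(-3*s)*sin(s**2 - 5*s/3 + 1)*cos(2*s + pi/6)/4.

Check any antiderivative F(s) by computing F'(s) and comparing it with f(s).
Check: d/ds[5*exp(-3*s)*sin(s**2 - 5*s/3 + 1)*cos(2*s + pi/6)/4] = (30*s*cos(2*s + pi/6)*cos(s**2 - 5*s/3 + 1) - 30*sin(2*s + pi/6)*sin(s**2 - 5*s/3 + 1) - 45*sin(s**2 - 5*s/3 + 1)*cos(2*s + pi/6) - 25*cos(2*s + pi/6)*cos(s**2 - 5*s/3 + 1))*exp(-3*s)/12, which equals f(s).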